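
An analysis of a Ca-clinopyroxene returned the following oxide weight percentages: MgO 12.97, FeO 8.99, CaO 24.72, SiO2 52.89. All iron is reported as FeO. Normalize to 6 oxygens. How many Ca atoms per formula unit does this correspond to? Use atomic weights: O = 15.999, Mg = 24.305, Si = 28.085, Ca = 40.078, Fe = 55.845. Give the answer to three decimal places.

0.999 Ca apfu

12.97 wt% MgO ÷ 40.304 g/mol = 0.32180 mol, giving 0.32180 Mg and 0.32180 O.
8.99 wt% FeO ÷ 71.844 g/mol = 0.12513 mol, giving 0.12513 Fe and 0.12513 O.
24.72 wt% CaO ÷ 56.077 g/mol = 0.44082 mol, giving 0.44082 Ca and 0.44082 O.
52.89 wt% SiO2 ÷ 60.083 g/mol = 0.88028 mol, giving 0.88028 Si and 1.76056 O.
Oxygen sums to 2.64831; scaling by 6/2.64831 = 2.26560 puts the formula on 6 O.
Ca: 0.44082 × 2.26560 = 0.999 atoms per formula unit.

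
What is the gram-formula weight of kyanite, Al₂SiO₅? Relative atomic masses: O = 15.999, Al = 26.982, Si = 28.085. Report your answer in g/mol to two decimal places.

The formula mass is the sum 2×26.982 + 1×28.085 + 5×15.999.

162.04 g/mol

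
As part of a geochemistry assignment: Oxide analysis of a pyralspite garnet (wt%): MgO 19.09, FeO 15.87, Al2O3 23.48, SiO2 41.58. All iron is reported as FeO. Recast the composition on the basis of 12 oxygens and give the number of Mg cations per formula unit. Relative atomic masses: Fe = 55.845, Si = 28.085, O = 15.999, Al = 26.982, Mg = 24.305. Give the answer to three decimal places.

19.09 wt% MgO ÷ 40.304 g/mol = 0.47365 mol, giving 0.47365 Mg and 0.47365 O.
15.87 wt% FeO ÷ 71.844 g/mol = 0.22090 mol, giving 0.22090 Fe and 0.22090 O.
23.48 wt% Al2O3 ÷ 101.961 g/mol = 0.23028 mol, giving 0.46056 Al and 0.69084 O.
41.58 wt% SiO2 ÷ 60.083 g/mol = 0.69204 mol, giving 0.69204 Si and 1.38408 O.
Oxygen sums to 2.76947; scaling by 12/2.76947 = 4.33296 puts the formula on 12 O.
Mg: 0.47365 × 4.33296 = 2.052 atoms per formula unit.

2.052 Mg apfu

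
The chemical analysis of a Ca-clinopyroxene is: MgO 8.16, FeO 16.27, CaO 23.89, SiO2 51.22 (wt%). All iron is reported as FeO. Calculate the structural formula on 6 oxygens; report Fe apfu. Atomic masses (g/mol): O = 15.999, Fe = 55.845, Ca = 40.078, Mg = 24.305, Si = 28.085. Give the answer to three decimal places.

0.531 Fe apfu

MgO (M=40.304): mol = 0.20246; Mg = 0.20246, O = 0.20246.
FeO (M=71.844): mol = 0.22646; Fe = 0.22646, O = 0.22646.
CaO (M=56.077): mol = 0.42602; Ca = 0.42602, O = 0.42602.
SiO2 (M=60.083): mol = 0.85249; Si = 0.85249, O = 1.70498.
ΣO = 2.55992; factor = 6/ΣO = 2.34382.
Fe apfu = 0.22646 × 2.34382 = 0.531.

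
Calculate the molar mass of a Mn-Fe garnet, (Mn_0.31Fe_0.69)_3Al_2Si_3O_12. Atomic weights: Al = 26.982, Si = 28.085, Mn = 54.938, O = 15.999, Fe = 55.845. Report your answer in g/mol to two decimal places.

496.90 g/mol

M = 0.93×54.938 + 2.07×55.845 + 2×26.982 + 3×28.085 + 12×15.999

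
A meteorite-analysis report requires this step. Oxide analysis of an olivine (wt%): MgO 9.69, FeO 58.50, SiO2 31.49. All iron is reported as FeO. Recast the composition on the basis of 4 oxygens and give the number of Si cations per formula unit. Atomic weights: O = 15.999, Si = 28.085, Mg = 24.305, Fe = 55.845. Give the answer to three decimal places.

0.997 Si apfu

MgO: 9.69/40.304 = 0.24042 mol → 0.24042 mol Mg, 0.24042 mol O.
FeO: 58.50/71.844 = 0.81426 mol → 0.81426 mol Fe, 0.81426 mol O.
SiO2: 31.49/60.083 = 0.52411 mol → 0.52411 mol Si, 1.04822 mol O.
Total oxygen = 2.10290 mol. Normalization factor = 4/2.10290 = 1.90214.
Si per 4 O = 0.52411 × 1.90214 = 0.997.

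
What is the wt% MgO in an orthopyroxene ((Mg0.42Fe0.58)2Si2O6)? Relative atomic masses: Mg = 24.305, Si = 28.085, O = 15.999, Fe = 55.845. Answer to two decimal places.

Formula mass = 237.360 g/mol.
0.84 Mg → 0.8400 mol MgO per formula unit; M(MgO) = 40.304, so MgO mass = 33.855 g.
33.855/237.360 × 100 = 14.26 wt%.

14.26 wt%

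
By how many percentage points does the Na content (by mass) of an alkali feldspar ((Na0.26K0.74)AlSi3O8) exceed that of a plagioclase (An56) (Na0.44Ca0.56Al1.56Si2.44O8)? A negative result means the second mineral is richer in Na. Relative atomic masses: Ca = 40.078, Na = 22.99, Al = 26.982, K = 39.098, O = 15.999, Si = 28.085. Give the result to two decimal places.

M((Na0.26K0.74)AlSi3O8) = 274.139 g/mol, so wt% Na = 5.977/274.139 × 100 = 2.18%.
M(Na0.44Ca0.56Al1.56Si2.44O8) = 271.171 g/mol, so wt% Na = 10.116/271.171 × 100 = 3.73%.
2.18 − 3.73 = -1.55 pp.

-1.55 percentage points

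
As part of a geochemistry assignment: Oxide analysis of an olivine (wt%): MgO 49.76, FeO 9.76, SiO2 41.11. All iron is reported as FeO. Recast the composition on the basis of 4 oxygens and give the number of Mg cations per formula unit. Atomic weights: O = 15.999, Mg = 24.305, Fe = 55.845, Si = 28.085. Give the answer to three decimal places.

MgO (M=40.304): mol = 1.23462; Mg = 1.23462, O = 1.23462.
FeO (M=71.844): mol = 0.13585; Fe = 0.13585, O = 0.13585.
SiO2 (M=60.083): mol = 0.68422; Si = 0.68422, O = 1.36844.
ΣO = 2.73891; factor = 4/ΣO = 1.46043.
Mg apfu = 1.23462 × 1.46043 = 1.803.

1.803 Mg apfu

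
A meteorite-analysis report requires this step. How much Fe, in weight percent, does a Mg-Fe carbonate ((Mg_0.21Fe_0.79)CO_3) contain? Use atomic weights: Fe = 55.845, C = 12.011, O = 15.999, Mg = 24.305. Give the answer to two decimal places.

40.39 weight percent

Formula mass = 0.21×24.305 + 0.79×55.845 + 1×12.011 + 3×15.999 = 109.230 g/mol, of which 44.118 g is Fe.
So Fe makes up 44.118/109.230 = 0.4039 of the mass, i.e. 40.39%.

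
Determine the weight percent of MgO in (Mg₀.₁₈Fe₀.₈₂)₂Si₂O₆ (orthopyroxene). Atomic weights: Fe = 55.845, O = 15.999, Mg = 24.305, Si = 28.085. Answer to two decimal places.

Molar mass of (Mg₀.₁₈Fe₀.₈₂)₂Si₂O₆ = 0.36×24.305 + 1.64×55.845 + 2×28.085 + 6×15.999 = 252.500 g/mol.
Each formula unit contains 0.36 Mg, equivalent to 0.36/1 = 0.3600 mol MgO.
M(MgO) = 1×24.305 + 1×15.999 = 40.304 g/mol.
Mass of MgO per formula unit = 0.3600 × 40.304 = 14.509 g.
MgO wt% = 14.509 / 252.500 × 100 = 5.75%.

5.75 wt%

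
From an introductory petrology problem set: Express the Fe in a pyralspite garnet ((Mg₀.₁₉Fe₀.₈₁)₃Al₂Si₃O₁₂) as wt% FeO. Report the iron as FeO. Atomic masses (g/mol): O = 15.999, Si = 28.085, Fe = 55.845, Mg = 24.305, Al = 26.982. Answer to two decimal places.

36.39 wt%

Molar mass of (Mg₀.₁₉Fe₀.₈₁)₃Al₂Si₃O₁₂ = 0.57×24.305 + 2.43×55.845 + 2×26.982 + 3×28.085 + 12×15.999 = 479.764 g/mol.
Each formula unit contains 2.43 Fe, equivalent to 2.43/1 = 2.4300 mol FeO.
M(FeO) = 1×55.845 + 1×15.999 = 71.844 g/mol.
Mass of FeO per formula unit = 2.4300 × 71.844 = 174.581 g.
FeO wt% = 174.581 / 479.764 × 100 = 36.39%.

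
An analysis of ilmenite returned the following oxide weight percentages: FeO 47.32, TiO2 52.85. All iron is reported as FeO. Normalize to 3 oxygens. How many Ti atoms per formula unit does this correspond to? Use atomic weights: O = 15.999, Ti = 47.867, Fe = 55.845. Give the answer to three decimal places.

1.002 Ti apfu

47.32 wt% FeO ÷ 71.844 g/mol = 0.65865 mol, giving 0.65865 Fe and 0.65865 O.
52.85 wt% TiO2 ÷ 79.865 g/mol = 0.66174 mol, giving 0.66174 Ti and 1.32348 O.
Oxygen sums to 1.98213; scaling by 3/1.98213 = 1.51352 puts the formula on 3 O.
Ti: 0.66174 × 1.51352 = 1.002 atoms per formula unit.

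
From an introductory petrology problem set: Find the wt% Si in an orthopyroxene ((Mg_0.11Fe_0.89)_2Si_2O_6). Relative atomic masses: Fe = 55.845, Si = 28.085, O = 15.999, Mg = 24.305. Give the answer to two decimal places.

21.86 mass %

Formula mass = 0.22·24.305 + 1.78·55.845 + 2·28.085 + 6·15.999 = 256.915 g/mol, of which 56.170 g is Si.
So Si makes up 56.170/256.915 = 0.2186 of the mass, i.e. 21.86%.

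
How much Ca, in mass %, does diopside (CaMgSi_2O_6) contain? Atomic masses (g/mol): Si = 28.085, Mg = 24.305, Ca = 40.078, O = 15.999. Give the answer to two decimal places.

18.51 mass %

M(CaMgSi_2O_6) = 216.547 g/mol.
Ca contributes 1 × 40.078 = 40.078 g per mole.
40.078/216.547 = 0.1851 → 18.51%.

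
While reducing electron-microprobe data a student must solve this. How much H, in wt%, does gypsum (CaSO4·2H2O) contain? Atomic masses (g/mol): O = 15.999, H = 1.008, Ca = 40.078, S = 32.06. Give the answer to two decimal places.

Formula mass = 1×40.078 + 1×32.06 + 6×15.999 + 4×1.008 = 172.164 g/mol, of which 4.032 g is H.
So H makes up 4.032/172.164 = 0.0234 of the mass, i.e. 2.34%.

2.34 wt%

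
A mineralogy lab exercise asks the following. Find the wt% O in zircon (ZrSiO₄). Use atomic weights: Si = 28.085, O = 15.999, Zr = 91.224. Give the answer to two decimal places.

34.91 wt%

Molar mass of ZrSiO₄: 1·91.224 + 1·28.085 + 4·15.999 = 183.305 g/mol.
Mass of O per formula unit: 4 × 15.999 = 63.996 g.
Weight fraction O = 63.996 / 183.305 = 0.3491.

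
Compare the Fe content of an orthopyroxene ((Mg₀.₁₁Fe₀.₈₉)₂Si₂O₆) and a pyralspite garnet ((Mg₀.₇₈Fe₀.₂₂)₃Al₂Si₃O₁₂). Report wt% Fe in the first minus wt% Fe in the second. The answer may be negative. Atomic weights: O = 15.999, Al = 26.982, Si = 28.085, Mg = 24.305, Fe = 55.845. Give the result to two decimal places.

M((Mg₀.₁₁Fe₀.₈₉)₂Si₂O₆) = 256.915 g/mol, so wt% Fe = 99.404/256.915 × 100 = 38.69%.
M((Mg₀.₇₈Fe₀.₂₂)₃Al₂Si₃O₁₂) = 423.938 g/mol, so wt% Fe = 36.858/423.938 × 100 = 8.69%.
38.69 − 8.69 = 30.00 pp.

30.00 percentage points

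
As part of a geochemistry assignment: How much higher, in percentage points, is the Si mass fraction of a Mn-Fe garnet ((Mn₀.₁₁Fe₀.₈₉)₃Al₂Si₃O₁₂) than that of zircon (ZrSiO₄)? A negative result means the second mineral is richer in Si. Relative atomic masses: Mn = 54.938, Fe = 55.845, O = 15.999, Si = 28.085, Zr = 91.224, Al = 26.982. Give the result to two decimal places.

1.62 percentage points

Si in (Mn₀.₁₁Fe₀.₈₉)₃Al₂Si₃O₁₂: molar mass 497.443 g/mol; 3×28.085 = 84.255 g → 16.94 wt%.
Si in ZrSiO₄: molar mass 183.305 g/mol; 1×28.085 = 28.085 g → 15.32 wt%.
Difference = 16.94 − 15.32 = 1.62 percentage points.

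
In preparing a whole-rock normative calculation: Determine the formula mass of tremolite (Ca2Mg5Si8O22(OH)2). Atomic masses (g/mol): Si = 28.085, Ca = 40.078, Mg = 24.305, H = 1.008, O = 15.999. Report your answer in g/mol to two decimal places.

812.35 g/mol

M = 2(40.078) + 5(24.305) + 8(28.085) + 24(15.999) + 2(1.008)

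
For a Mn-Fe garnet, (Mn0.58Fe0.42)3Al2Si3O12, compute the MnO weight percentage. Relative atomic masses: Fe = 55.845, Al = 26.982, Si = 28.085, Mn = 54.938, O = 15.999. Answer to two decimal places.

Formula mass = 496.164 g/mol.
1.74 Mn → 1.7400 mol MnO per formula unit; M(MnO) = 70.937, so MnO mass = 123.430 g.
123.430/496.164 × 100 = 24.88 wt%.

24.88 wt%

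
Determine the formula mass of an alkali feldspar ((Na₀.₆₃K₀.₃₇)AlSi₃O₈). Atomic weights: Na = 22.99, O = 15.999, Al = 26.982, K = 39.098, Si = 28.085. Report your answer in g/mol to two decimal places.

268.18 g/mol

Na: 0.63 × 22.99 = 14.4837
K: 0.37 × 39.098 = 14.4663
Al: 1 × 26.982 = 26.9820
Si: 3 × 28.085 = 84.2550
O: 8 × 15.999 = 127.9920
Summing the contributions gives the formula mass.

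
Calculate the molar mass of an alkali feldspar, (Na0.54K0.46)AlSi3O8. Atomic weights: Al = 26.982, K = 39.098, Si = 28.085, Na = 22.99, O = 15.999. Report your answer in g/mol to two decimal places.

269.63 g/mol

M = 0.54(22.99) + 0.46(39.098) + 1(26.982) + 3(28.085) + 8(15.999)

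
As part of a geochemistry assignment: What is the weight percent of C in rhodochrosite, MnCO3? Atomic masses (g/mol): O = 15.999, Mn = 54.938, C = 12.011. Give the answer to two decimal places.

10.45 wt%

Molar mass of MnCO3: 1·54.938 + 1·12.011 + 3·15.999 = 114.946 g/mol.
Mass of C per formula unit: 1 × 12.011 = 12.011 g.
Weight fraction C = 12.011 / 114.946 = 0.1045.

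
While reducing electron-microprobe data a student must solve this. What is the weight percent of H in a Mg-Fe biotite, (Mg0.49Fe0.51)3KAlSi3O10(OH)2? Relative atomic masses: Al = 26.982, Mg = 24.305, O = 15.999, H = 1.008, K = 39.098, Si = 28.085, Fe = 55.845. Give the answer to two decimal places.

0.43 mass %

M((Mg0.49Fe0.51)3KAlSi3O10(OH)2) = 465.510 g/mol.
H contributes 2 × 1.008 = 2.016 g per mole.
2.016/465.510 = 0.0043 → 0.43%.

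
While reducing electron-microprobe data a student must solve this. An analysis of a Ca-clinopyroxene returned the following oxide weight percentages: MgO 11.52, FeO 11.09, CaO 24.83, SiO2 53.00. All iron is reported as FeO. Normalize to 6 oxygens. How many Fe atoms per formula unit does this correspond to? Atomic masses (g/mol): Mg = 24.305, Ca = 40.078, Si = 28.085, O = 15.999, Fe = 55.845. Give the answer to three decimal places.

0.350 Fe apfu

MgO: 11.52/40.304 = 0.28583 mol → 0.28583 mol Mg, 0.28583 mol O.
FeO: 11.09/71.844 = 0.15436 mol → 0.15436 mol Fe, 0.15436 mol O.
CaO: 24.83/56.077 = 0.44278 mol → 0.44278 mol Ca, 0.44278 mol O.
SiO2: 53.00/60.083 = 0.88211 mol → 0.88211 mol Si, 1.76422 mol O.
Total oxygen = 2.64719 mol. Normalization factor = 6/2.64719 = 2.26655.
Fe per 6 O = 0.15436 × 2.26655 = 0.350.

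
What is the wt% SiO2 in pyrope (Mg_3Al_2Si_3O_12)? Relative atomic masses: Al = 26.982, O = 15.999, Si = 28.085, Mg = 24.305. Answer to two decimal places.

44.71 wt%

Molar mass of Mg_3Al_2Si_3O_12 = 3·24.305 + 2·26.982 + 3·28.085 + 12·15.999 = 403.122 g/mol.
Each formula unit contains 3 Si, equivalent to 3/1 = 3.0000 mol SiO2.
M(SiO2) = 1×28.085 + 2×15.999 = 60.083 g/mol.
Mass of SiO2 per formula unit = 3.0000 × 60.083 = 180.249 g.
SiO2 wt% = 180.249 / 403.122 × 100 = 44.71%.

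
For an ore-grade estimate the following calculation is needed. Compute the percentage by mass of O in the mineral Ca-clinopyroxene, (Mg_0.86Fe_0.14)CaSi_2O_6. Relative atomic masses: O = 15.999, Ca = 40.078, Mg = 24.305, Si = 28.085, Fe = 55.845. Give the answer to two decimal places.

Molar mass of (Mg_0.86Fe_0.14)CaSi_2O_6: 0.86·24.305 + 0.14·55.845 + 1·40.078 + 2·28.085 + 6·15.999 = 220.963 g/mol.
Mass of O per formula unit: 6 × 15.999 = 95.994 g.
Weight fraction O = 95.994 / 220.963 = 0.4344.

43.44 weight percent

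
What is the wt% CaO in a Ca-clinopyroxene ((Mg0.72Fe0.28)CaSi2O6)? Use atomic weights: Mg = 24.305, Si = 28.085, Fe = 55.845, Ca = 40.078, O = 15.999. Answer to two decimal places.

M((Mg0.72Fe0.28)CaSi2O6) = 225.378 g/mol; M(CaO) = 56.077 g/mol.
Moles CaO per formula unit = 1 Ca ÷ 1 = 1.0000.
CaO fraction = (1.0000 × 56.077) / 225.378 = 56.077/225.378 = 0.2488.

24.88 wt%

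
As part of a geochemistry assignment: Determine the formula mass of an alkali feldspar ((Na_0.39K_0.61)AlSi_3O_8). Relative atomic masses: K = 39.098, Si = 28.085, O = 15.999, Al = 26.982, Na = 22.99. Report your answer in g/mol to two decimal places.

M = 0.39(22.99) + 0.61(39.098) + 1(26.982) + 3(28.085) + 8(15.999)

272.04 g/mol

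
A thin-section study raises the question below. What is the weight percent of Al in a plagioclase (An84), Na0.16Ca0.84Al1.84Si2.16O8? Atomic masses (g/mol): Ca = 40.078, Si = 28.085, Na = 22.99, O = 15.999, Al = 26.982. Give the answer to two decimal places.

18.01 wt%

Molar mass of Na0.16Ca0.84Al1.84Si2.16O8: 0.16*22.99 + 0.84*40.078 + 1.84*26.982 + 2.16*28.085 + 8*15.999 = 275.646 g/mol.
Mass of Al per formula unit: 1.84 × 26.982 = 49.647 g.
Weight fraction Al = 49.647 / 275.646 = 0.1801.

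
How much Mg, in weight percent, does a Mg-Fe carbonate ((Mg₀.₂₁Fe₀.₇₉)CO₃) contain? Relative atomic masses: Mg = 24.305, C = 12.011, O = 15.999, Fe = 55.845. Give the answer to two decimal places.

Molar mass of (Mg₀.₂₁Fe₀.₇₉)CO₃: 0.21×24.305 + 0.79×55.845 + 1×12.011 + 3×15.999 = 109.230 g/mol.
Mass of Mg per formula unit: 0.21 × 24.305 = 5.104 g.
Weight fraction Mg = 5.104 / 109.230 = 0.0467.

4.67 weight percent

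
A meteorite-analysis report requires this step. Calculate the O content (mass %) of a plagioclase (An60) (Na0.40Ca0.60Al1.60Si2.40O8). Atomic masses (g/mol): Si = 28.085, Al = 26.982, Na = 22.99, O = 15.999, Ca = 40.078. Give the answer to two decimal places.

47.09 mass %

Molar mass of Na0.40Ca0.60Al1.60Si2.40O8: 0.40*22.99 + 0.60*40.078 + 1.60*26.982 + 2.40*28.085 + 8*15.999 = 271.810 g/mol.
Mass of O per formula unit: 8 × 15.999 = 127.992 g.
Weight fraction O = 127.992 / 271.810 = 0.4709.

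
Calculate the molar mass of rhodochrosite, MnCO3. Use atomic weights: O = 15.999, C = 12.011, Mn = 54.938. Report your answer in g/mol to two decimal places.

114.95 g/mol

The formula mass is the sum 1*54.938 + 1*12.011 + 3*15.999.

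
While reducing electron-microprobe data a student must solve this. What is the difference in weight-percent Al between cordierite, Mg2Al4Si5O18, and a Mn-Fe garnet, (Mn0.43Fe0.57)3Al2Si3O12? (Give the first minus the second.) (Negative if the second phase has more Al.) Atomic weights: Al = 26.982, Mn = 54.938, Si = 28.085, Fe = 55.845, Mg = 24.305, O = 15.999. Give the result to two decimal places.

7.58 percentage points

First mineral: 107.928 g Al in 584.945 g formula = 18.45 wt% Al.
Second mineral: 53.964 g Al in 496.572 g formula = 10.87 wt% Al.
18.45% − 10.87% gives a difference of 7.58 percentage points.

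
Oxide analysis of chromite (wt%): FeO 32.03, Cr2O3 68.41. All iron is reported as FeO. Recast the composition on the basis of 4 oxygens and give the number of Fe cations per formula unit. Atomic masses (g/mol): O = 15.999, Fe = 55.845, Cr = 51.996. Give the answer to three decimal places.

0.993 Fe apfu

FeO (M=71.844): mol = 0.44583; Fe = 0.44583, O = 0.44583.
Cr2O3 (M=151.989): mol = 0.45010; Cr = 0.90020, O = 1.35030.
ΣO = 1.79613; factor = 4/ΣO = 2.22701.
Fe apfu = 0.44583 × 2.22701 = 0.993.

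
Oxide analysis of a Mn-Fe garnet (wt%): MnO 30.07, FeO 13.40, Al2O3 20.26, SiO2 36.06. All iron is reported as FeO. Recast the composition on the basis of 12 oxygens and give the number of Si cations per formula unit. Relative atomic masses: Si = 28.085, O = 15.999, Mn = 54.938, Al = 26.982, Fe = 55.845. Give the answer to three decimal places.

2.992 Si apfu

MnO (M=70.937): mol = 0.42390; Mn = 0.42390, O = 0.42390.
FeO (M=71.844): mol = 0.18652; Fe = 0.18652, O = 0.18652.
Al2O3 (M=101.961): mol = 0.19870; Al = 0.39740, O = 0.59610.
SiO2 (M=60.083): mol = 0.60017; Si = 0.60017, O = 1.20034.
ΣO = 2.40686; factor = 12/ΣO = 4.98575.
Si apfu = 0.60017 × 4.98575 = 2.992.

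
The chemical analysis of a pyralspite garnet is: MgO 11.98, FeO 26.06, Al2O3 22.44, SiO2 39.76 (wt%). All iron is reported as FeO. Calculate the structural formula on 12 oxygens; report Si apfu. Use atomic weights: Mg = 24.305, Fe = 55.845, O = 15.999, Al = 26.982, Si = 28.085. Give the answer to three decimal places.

3.004 Si apfu

MgO: 11.98/40.304 = 0.29724 mol → 0.29724 mol Mg, 0.29724 mol O.
FeO: 26.06/71.844 = 0.36273 mol → 0.36273 mol Fe, 0.36273 mol O.
Al2O3: 22.44/101.961 = 0.22008 mol → 0.44016 mol Al, 0.66024 mol O.
SiO2: 39.76/60.083 = 0.66175 mol → 0.66175 mol Si, 1.32350 mol O.
Total oxygen = 2.64371 mol. Normalization factor = 12/2.64371 = 4.53908.
Si per 12 O = 0.66175 × 4.53908 = 3.004.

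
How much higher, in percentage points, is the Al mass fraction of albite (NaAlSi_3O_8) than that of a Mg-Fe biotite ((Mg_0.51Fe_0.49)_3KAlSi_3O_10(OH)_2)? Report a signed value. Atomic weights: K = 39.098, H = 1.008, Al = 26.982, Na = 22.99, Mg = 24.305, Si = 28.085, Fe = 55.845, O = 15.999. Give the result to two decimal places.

First mineral: 26.982 g Al in 262.219 g formula = 10.29 wt% Al.
Second mineral: 26.982 g Al in 463.618 g formula = 5.82 wt% Al.
10.29% − 5.82% gives a difference of 4.47 percentage points.

4.47 percentage points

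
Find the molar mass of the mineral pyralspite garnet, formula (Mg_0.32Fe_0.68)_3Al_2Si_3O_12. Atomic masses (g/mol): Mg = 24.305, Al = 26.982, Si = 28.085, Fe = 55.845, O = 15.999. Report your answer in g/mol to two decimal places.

467.46 g/mol

The formula mass is the sum 0.96×24.305 + 2.04×55.845 + 2×26.982 + 3×28.085 + 12×15.999.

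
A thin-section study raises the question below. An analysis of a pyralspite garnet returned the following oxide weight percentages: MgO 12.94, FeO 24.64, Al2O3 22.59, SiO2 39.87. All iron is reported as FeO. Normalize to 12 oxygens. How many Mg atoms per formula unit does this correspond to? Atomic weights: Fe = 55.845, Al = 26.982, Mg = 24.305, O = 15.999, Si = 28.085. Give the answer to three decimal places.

MgO: 12.94/40.304 = 0.32106 mol → 0.32106 mol Mg, 0.32106 mol O.
FeO: 24.64/71.844 = 0.34297 mol → 0.34297 mol Fe, 0.34297 mol O.
Al2O3: 22.59/101.961 = 0.22156 mol → 0.44312 mol Al, 0.66468 mol O.
SiO2: 39.87/60.083 = 0.66358 mol → 0.66358 mol Si, 1.32716 mol O.
Total oxygen = 2.65587 mol. Normalization factor = 12/2.65587 = 4.51829.
Mg per 12 O = 0.32106 × 4.51829 = 1.451.

1.451 Mg apfu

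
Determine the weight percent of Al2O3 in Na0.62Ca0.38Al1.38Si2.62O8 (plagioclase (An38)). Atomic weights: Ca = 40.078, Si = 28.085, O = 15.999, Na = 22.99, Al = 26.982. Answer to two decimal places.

26.22 wt%

M(Na0.62Ca0.38Al1.38Si2.62O8) = 268.293 g/mol; M(Al2O3) = 101.961 g/mol.
Moles Al2O3 per formula unit = 1.38 Al ÷ 2 = 0.6900.
Al2O3 fraction = (0.6900 × 101.961) / 268.293 = 70.353/268.293 = 0.2622.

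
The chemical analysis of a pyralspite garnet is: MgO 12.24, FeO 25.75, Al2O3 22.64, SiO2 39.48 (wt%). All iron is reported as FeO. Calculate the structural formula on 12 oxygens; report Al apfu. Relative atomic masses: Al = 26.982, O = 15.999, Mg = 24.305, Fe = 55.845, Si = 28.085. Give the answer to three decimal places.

MgO: 12.24/40.304 = 0.30369 mol → 0.30369 mol Mg, 0.30369 mol O.
FeO: 25.75/71.844 = 0.35842 mol → 0.35842 mol Fe, 0.35842 mol O.
Al2O3: 22.64/101.961 = 0.22205 mol → 0.44410 mol Al, 0.66615 mol O.
SiO2: 39.48/60.083 = 0.65709 mol → 0.65709 mol Si, 1.31418 mol O.
Total oxygen = 2.64244 mol. Normalization factor = 12/2.64244 = 4.54126.
Al per 12 O = 0.44410 × 4.54126 = 2.017.

2.017 Al apfu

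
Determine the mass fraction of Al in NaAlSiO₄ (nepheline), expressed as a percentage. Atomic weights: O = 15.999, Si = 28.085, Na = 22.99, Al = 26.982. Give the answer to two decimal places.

Molar mass of NaAlSiO₄: 1·22.99 + 1·26.982 + 1·28.085 + 4·15.999 = 142.053 g/mol.
Mass of Al per formula unit: 1 × 26.982 = 26.982 g.
Weight fraction Al = 26.982 / 142.053 = 0.1899.

18.99 mass %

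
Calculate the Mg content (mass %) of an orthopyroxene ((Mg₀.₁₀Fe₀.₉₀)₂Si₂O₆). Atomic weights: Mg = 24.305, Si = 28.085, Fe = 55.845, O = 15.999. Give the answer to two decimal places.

Formula mass = 0.20*24.305 + 1.80*55.845 + 2*28.085 + 6*15.999 = 257.546 g/mol, of which 4.861 g is Mg.
So Mg makes up 4.861/257.546 = 0.0189 of the mass, i.e. 1.89%.

1.89 mass %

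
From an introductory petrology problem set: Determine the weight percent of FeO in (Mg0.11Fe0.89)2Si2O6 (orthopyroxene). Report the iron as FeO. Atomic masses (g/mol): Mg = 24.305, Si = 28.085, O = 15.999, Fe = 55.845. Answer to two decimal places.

49.78 wt%

Molar mass of (Mg0.11Fe0.89)2Si2O6 = 0.22*24.305 + 1.78*55.845 + 2*28.085 + 6*15.999 = 256.915 g/mol.
Each formula unit contains 1.78 Fe, equivalent to 1.78/1 = 1.7800 mol FeO.
M(FeO) = 1×55.845 + 1×15.999 = 71.844 g/mol.
Mass of FeO per formula unit = 1.7800 × 71.844 = 127.882 g.
FeO wt% = 127.882 / 256.915 × 100 = 49.78%.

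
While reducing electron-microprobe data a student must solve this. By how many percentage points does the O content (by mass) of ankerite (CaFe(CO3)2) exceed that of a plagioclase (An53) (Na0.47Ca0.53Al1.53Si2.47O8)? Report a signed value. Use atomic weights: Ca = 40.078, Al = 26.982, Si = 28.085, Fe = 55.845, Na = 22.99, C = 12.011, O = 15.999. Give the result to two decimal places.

M(CaFe(CO3)2) = 215.939 g/mol, so wt% O = 95.994/215.939 × 100 = 44.45%.
M(Na0.47Ca0.53Al1.53Si2.47O8) = 270.691 g/mol, so wt% O = 127.992/270.691 × 100 = 47.28%.
44.45 − 47.28 = -2.83 pp.

-2.83 percentage points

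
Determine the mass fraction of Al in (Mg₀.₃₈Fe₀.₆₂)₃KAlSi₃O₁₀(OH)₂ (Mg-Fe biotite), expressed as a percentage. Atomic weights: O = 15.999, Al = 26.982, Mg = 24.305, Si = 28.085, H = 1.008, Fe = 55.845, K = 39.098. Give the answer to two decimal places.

5.67 wt%

M((Mg₀.₃₈Fe₀.₆₂)₃KAlSi₃O₁₀(OH)₂) = 475.918 g/mol.
Al contributes 1 × 26.982 = 26.982 g per mole.
26.982/475.918 = 0.0567 → 5.67%.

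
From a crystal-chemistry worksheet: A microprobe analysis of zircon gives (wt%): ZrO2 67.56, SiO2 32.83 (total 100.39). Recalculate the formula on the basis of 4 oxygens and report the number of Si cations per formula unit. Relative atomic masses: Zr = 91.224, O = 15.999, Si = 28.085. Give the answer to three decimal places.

67.56 wt% ZrO2 ÷ 123.222 g/mol = 0.54828 mol, giving 0.54828 Zr and 1.09656 O.
32.83 wt% SiO2 ÷ 60.083 g/mol = 0.54641 mol, giving 0.54641 Si and 1.09282 O.
Oxygen sums to 2.18938; scaling by 4/2.18938 = 1.82700 puts the formula on 4 O.
Si: 0.54641 × 1.82700 = 0.998 atoms per formula unit.

0.998 Si apfu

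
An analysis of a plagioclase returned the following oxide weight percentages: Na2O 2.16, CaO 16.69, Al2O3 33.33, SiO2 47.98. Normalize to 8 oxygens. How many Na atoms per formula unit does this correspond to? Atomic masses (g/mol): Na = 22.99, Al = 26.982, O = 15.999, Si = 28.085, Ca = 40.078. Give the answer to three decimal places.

Na2O: 2.16/61.979 = 0.03485 mol → 0.06970 mol Na, 0.03485 mol O.
CaO: 16.69/56.077 = 0.29763 mol → 0.29763 mol Ca, 0.29763 mol O.
Al2O3: 33.33/101.961 = 0.32689 mol → 0.65378 mol Al, 0.98067 mol O.
SiO2: 47.98/60.083 = 0.79856 mol → 0.79856 mol Si, 1.59712 mol O.
Total oxygen = 2.91027 mol. Normalization factor = 8/2.91027 = 2.74889.
Na per 8 O = 0.06970 × 2.74889 = 0.192.

0.192 Na apfu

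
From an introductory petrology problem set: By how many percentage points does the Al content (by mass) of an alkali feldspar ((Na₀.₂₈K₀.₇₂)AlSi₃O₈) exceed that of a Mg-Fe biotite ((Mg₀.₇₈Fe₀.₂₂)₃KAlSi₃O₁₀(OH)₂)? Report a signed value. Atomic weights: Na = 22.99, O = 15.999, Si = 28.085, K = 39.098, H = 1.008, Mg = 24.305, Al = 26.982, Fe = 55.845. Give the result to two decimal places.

M((Na₀.₂₈K₀.₇₂)AlSi₃O₈) = 273.817 g/mol, so wt% Al = 26.982/273.817 × 100 = 9.85%.
M((Mg₀.₇₈Fe₀.₂₂)₃KAlSi₃O₁₀(OH)₂) = 438.070 g/mol, so wt% Al = 26.982/438.070 × 100 = 6.16%.
9.85 − 6.16 = 3.69 pp.

3.69 percentage points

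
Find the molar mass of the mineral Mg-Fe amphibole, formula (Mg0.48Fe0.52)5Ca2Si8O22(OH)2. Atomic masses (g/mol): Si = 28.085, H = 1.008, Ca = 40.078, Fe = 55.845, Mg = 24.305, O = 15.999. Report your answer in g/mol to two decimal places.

Mg: 2.40 × 24.305 = 58.3320
Fe: 2.60 × 55.845 = 145.1970
Ca: 2 × 40.078 = 80.1560
Si: 8 × 28.085 = 224.6800
O: 24 × 15.999 = 383.9760
H: 2 × 1.008 = 2.0160
Summing the contributions gives the formula mass.

894.36 g/mol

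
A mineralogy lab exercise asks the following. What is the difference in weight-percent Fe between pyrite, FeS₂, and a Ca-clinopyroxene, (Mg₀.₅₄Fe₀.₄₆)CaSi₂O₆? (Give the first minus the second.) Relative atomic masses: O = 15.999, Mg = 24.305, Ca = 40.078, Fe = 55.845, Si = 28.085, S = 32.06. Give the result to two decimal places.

35.43 percentage points

M(FeS₂) = 119.965 g/mol, so wt% Fe = 55.845/119.965 × 100 = 46.55%.
M((Mg₀.₅₄Fe₀.₄₆)CaSi₂O₆) = 231.055 g/mol, so wt% Fe = 25.689/231.055 × 100 = 11.12%.
46.55 − 11.12 = 35.43 pp.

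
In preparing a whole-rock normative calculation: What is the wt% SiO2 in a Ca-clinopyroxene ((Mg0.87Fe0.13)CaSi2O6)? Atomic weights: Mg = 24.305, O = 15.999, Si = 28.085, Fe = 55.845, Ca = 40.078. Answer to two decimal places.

54.46 wt%

Formula mass = 220.647 g/mol.
2 Si → 2.0000 mol SiO2 per formula unit; M(SiO2) = 60.083, so SiO2 mass = 120.166 g.
120.166/220.647 × 100 = 54.46 wt%.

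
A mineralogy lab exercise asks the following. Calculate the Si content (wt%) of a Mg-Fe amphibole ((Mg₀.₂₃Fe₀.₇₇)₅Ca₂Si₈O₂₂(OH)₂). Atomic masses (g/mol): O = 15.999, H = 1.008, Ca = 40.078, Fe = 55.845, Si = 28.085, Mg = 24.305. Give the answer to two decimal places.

24.06 wt%

Formula mass = 1.15·24.305 + 3.85·55.845 + 2·40.078 + 8·28.085 + 24·15.999 + 2·1.008 = 933.782 g/mol, of which 224.680 g is Si.
So Si makes up 224.680/933.782 = 0.2406 of the mass, i.e. 24.06%.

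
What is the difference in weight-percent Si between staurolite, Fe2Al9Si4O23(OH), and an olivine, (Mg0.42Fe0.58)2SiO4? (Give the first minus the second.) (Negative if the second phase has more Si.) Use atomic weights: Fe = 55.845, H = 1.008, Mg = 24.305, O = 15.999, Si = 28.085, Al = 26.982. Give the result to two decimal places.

-2.65 percentage points

M(Fe2Al9Si4O23(OH)) = 851.852 g/mol, so wt% Si = 112.340/851.852 × 100 = 13.19%.
M((Mg0.42Fe0.58)2SiO4) = 177.277 g/mol, so wt% Si = 28.085/177.277 × 100 = 15.84%.
13.19 − 15.84 = -2.65 pp.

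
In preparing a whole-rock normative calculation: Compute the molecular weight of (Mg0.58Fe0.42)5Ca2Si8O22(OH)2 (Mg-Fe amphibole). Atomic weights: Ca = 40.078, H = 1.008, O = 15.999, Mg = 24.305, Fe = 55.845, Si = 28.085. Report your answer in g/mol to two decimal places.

878.59 g/mol

M = 2.90·24.305 + 2.10·55.845 + 2·40.078 + 8·28.085 + 24·15.999 + 2·1.008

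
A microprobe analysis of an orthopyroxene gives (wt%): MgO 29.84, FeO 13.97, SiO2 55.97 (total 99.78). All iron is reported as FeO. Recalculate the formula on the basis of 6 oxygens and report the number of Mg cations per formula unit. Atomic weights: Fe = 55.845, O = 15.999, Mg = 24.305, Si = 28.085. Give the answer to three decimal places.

1.588 Mg apfu

MgO (M=40.304): mol = 0.74037; Mg = 0.74037, O = 0.74037.
FeO (M=71.844): mol = 0.19445; Fe = 0.19445, O = 0.19445.
SiO2 (M=60.083): mol = 0.93154; Si = 0.93154, O = 1.86308.
ΣO = 2.79790; factor = 6/ΣO = 2.14447.
Mg apfu = 0.74037 × 2.14447 = 1.588.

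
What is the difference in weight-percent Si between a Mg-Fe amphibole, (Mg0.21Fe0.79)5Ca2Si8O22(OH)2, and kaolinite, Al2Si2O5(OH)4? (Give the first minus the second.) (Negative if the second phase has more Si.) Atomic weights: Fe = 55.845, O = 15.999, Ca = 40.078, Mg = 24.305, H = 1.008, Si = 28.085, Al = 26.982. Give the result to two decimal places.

2.22 percentage points

M((Mg0.21Fe0.79)5Ca2Si8O22(OH)2) = 936.936 g/mol, so wt% Si = 224.680/936.936 × 100 = 23.98%.
M(Al2Si2O5(OH)4) = 258.157 g/mol, so wt% Si = 56.170/258.157 × 100 = 21.76%.
23.98 − 21.76 = 2.22 pp.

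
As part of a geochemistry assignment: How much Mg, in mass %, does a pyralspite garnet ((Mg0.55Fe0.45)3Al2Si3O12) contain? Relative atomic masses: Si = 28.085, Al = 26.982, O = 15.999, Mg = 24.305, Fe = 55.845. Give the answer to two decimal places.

9.00 mass %

M((Mg0.55Fe0.45)3Al2Si3O12) = 445.701 g/mol.
Mg contributes 1.65 × 24.305 = 40.103 g per mole.
40.103/445.701 = 0.0900 → 9.00%.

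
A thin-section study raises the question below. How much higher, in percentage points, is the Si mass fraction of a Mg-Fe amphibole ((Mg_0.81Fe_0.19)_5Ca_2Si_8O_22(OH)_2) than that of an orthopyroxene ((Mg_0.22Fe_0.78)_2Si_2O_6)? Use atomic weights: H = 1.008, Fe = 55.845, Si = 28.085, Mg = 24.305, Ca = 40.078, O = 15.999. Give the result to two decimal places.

4.20 percentage points

M((Mg_0.81Fe_0.19)_5Ca_2Si_8O_22(OH)_2) = 842.316 g/mol, so wt% Si = 224.680/842.316 × 100 = 26.67%.
M((Mg_0.22Fe_0.78)_2Si_2O_6) = 249.976 g/mol, so wt% Si = 56.170/249.976 × 100 = 22.47%.
26.67 − 22.47 = 4.20 pp.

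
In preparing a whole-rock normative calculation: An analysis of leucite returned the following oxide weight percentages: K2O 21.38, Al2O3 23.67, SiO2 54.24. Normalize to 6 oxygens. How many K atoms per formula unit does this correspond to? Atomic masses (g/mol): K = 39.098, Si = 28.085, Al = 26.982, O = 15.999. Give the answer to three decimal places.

21.38 wt% K2O ÷ 94.195 g/mol = 0.22698 mol, giving 0.45396 K and 0.22698 O.
23.67 wt% Al2O3 ÷ 101.961 g/mol = 0.23215 mol, giving 0.46430 Al and 0.69645 O.
54.24 wt% SiO2 ÷ 60.083 g/mol = 0.90275 mol, giving 0.90275 Si and 1.80550 O.
Oxygen sums to 2.72893; scaling by 6/2.72893 = 2.19866 puts the formula on 6 O.
K: 0.45396 × 2.19866 = 0.998 atoms per formula unit.

0.998 K apfu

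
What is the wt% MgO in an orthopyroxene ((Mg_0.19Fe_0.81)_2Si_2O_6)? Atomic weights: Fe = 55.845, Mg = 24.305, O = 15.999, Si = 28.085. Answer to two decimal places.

6.08 wt%

Molar mass of (Mg_0.19Fe_0.81)_2Si_2O_6 = 0.38×24.305 + 1.62×55.845 + 2×28.085 + 6×15.999 = 251.869 g/mol.
Each formula unit contains 0.38 Mg, equivalent to 0.38/1 = 0.3800 mol MgO.
M(MgO) = 1×24.305 + 1×15.999 = 40.304 g/mol.
Mass of MgO per formula unit = 0.3800 × 40.304 = 15.316 g.
MgO wt% = 15.316 / 251.869 × 100 = 6.08%.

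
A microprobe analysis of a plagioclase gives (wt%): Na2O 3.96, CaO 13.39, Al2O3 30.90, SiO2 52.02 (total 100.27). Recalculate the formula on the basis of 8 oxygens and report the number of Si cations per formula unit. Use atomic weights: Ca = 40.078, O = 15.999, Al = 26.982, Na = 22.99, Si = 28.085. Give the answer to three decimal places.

3.96 wt% Na2O ÷ 61.979 g/mol = 0.06389 mol, giving 0.12778 Na and 0.06389 O.
13.39 wt% CaO ÷ 56.077 g/mol = 0.23878 mol, giving 0.23878 Ca and 0.23878 O.
30.90 wt% Al2O3 ÷ 101.961 g/mol = 0.30306 mol, giving 0.60612 Al and 0.90918 O.
52.02 wt% SiO2 ÷ 60.083 g/mol = 0.86580 mol, giving 0.86580 Si and 1.73160 O.
Oxygen sums to 2.94345; scaling by 8/2.94345 = 2.71790 puts the formula on 8 O.
Si: 0.86580 × 2.71790 = 2.353 atoms per formula unit.

2.353 Si apfu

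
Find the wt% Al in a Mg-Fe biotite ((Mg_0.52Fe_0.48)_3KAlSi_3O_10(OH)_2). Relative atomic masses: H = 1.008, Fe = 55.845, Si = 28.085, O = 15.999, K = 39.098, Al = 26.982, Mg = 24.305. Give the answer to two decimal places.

5.83 wt%

M((Mg_0.52Fe_0.48)_3KAlSi_3O_10(OH)_2) = 462.672 g/mol.
Al contributes 1 × 26.982 = 26.982 g per mole.
26.982/462.672 = 0.0583 → 5.83%.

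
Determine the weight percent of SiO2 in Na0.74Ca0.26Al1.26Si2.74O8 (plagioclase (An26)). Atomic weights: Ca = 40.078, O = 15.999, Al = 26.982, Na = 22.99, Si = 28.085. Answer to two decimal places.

Formula mass = 266.375 g/mol.
2.74 Si → 2.7400 mol SiO2 per formula unit; M(SiO2) = 60.083, so SiO2 mass = 164.627 g.
164.627/266.375 × 100 = 61.80 wt%.

61.80 wt%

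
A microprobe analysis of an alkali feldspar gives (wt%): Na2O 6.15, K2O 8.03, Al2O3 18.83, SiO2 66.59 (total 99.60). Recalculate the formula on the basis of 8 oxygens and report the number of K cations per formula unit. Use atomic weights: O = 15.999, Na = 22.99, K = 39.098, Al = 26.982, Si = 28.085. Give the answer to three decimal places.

0.462 K apfu

Na2O (M=61.979): mol = 0.09923; Na = 0.19846, O = 0.09923.
K2O (M=94.195): mol = 0.08525; K = 0.17050, O = 0.08525.
Al2O3 (M=101.961): mol = 0.18468; Al = 0.36936, O = 0.55404.
SiO2 (M=60.083): mol = 1.10830; Si = 1.10830, O = 2.21660.
ΣO = 2.95512; factor = 8/ΣO = 2.70717.
K apfu = 0.17050 × 2.70717 = 0.462.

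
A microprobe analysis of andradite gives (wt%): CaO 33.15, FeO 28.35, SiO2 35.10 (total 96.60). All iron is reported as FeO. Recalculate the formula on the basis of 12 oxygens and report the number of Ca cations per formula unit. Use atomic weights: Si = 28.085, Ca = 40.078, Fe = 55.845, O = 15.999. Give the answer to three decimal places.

3.293 Ca apfu

CaO: 33.15/56.077 = 0.59115 mol → 0.59115 mol Ca, 0.59115 mol O.
FeO: 28.35/71.844 = 0.39460 mol → 0.39460 mol Fe, 0.39460 mol O.
SiO2: 35.10/60.083 = 0.58419 mol → 0.58419 mol Si, 1.16838 mol O.
Total oxygen = 2.15413 mol. Normalization factor = 12/2.15413 = 5.57069.
Ca per 12 O = 0.59115 × 5.57069 = 3.293.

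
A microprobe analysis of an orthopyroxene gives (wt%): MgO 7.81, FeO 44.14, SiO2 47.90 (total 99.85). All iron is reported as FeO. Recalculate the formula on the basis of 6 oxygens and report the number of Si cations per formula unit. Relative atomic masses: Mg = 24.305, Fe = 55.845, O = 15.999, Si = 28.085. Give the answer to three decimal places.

MgO: 7.81/40.304 = 0.19378 mol → 0.19378 mol Mg, 0.19378 mol O.
FeO: 44.14/71.844 = 0.61439 mol → 0.61439 mol Fe, 0.61439 mol O.
SiO2: 47.90/60.083 = 0.79723 mol → 0.79723 mol Si, 1.59446 mol O.
Total oxygen = 2.40263 mol. Normalization factor = 6/2.40263 = 2.49726.
Si per 6 O = 0.79723 × 2.49726 = 1.991.

1.991 Si apfu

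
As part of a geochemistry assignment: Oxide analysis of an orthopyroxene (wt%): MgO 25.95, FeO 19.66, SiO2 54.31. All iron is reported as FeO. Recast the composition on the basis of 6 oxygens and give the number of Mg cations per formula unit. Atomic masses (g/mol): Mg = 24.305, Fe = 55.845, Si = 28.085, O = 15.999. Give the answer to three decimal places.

25.95 wt% MgO ÷ 40.304 g/mol = 0.64386 mol, giving 0.64386 Mg and 0.64386 O.
19.66 wt% FeO ÷ 71.844 g/mol = 0.27365 mol, giving 0.27365 Fe and 0.27365 O.
54.31 wt% SiO2 ÷ 60.083 g/mol = 0.90392 mol, giving 0.90392 Si and 1.80784 O.
Oxygen sums to 2.72535; scaling by 6/2.72535 = 2.20155 puts the formula on 6 O.
Mg: 0.64386 × 2.20155 = 1.417 atoms per formula unit.

1.417 Mg apfu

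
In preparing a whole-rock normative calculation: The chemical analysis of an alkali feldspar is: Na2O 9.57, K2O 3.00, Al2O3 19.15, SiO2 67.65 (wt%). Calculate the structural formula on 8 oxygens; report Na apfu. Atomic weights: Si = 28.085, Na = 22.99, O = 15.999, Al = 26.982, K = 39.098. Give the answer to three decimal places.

9.57 wt% Na2O ÷ 61.979 g/mol = 0.15441 mol, giving 0.30882 Na and 0.15441 O.
3.00 wt% K2O ÷ 94.195 g/mol = 0.03185 mol, giving 0.06370 K and 0.03185 O.
19.15 wt% Al2O3 ÷ 101.961 g/mol = 0.18782 mol, giving 0.37564 Al and 0.56346 O.
67.65 wt% SiO2 ÷ 60.083 g/mol = 1.12594 mol, giving 1.12594 Si and 2.25188 O.
Oxygen sums to 3.00160; scaling by 8/3.00160 = 2.66525 puts the formula on 8 O.
Na: 0.30882 × 2.66525 = 0.823 atoms per formula unit.

0.823 Na apfu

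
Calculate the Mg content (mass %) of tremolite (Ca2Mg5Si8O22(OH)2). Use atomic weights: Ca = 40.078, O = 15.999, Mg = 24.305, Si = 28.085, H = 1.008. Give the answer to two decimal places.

14.96 mass %

Formula mass = 2*40.078 + 5*24.305 + 8*28.085 + 24*15.999 + 2*1.008 = 812.353 g/mol, of which 121.525 g is Mg.
So Mg makes up 121.525/812.353 = 0.1496 of the mass, i.e. 14.96%.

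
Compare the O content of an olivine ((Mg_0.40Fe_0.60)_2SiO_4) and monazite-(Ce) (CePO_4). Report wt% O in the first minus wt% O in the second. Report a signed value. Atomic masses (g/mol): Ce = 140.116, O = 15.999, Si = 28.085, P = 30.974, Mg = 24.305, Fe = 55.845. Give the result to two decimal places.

8.62 percentage points

O in (Mg_0.40Fe_0.60)_2SiO_4: molar mass 178.539 g/mol; 4×15.999 = 63.996 g → 35.84 wt%.
O in CePO_4: molar mass 235.086 g/mol; 4×15.999 = 63.996 g → 27.22 wt%.
Difference = 35.84 − 27.22 = 8.62 percentage points.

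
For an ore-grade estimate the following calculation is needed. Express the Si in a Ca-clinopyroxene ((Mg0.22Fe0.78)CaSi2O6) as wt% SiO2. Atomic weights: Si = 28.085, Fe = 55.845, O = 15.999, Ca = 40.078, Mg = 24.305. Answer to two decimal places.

49.83 wt%

M((Mg0.22Fe0.78)CaSi2O6) = 241.148 g/mol; M(SiO2) = 60.083 g/mol.
Moles SiO2 per formula unit = 2 Si ÷ 1 = 2.0000.
SiO2 fraction = (2.0000 × 60.083) / 241.148 = 120.166/241.148 = 0.4983.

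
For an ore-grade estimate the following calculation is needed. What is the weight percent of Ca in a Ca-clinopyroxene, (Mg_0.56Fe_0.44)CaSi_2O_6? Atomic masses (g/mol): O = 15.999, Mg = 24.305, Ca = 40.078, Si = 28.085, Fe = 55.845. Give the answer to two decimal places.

Molar mass of (Mg_0.56Fe_0.44)CaSi_2O_6: 0.56×24.305 + 0.44×55.845 + 1×40.078 + 2×28.085 + 6×15.999 = 230.425 g/mol.
Mass of Ca per formula unit: 1 × 40.078 = 40.078 g.
Weight fraction Ca = 40.078 / 230.425 = 0.1739.

17.39 weight percent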